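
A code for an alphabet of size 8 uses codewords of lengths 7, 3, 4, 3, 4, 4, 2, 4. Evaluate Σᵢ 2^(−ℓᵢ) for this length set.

0.7578125

With common denominator 2^7 = 128: Σ 2^(−ℓᵢ) = 1/128 + 16/128 + 8/128 + 16/128 + 8/128 + 8/128 + 32/128 + 8/128 = 97/128 = 0.7578125.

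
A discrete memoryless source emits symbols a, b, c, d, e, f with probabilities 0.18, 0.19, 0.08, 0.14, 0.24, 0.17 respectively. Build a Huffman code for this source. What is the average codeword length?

2.57 bits/symbol

Repeatedly combine the two least-probable nodes; the expected code length is the sum of the merged weights.
merge 2/25 + 7/50 → 11/50
merge 17/100 + 9/50 → 7/20
merge 19/100 + 11/50 → 41/100
merge 6/25 + 7/20 → 59/100
merge 41/100 + 59/100 → 1
L = 11/50 + 7/20 + 41/100 + 59/100 + 1 = 257/100 = 2.57 bits/symbol.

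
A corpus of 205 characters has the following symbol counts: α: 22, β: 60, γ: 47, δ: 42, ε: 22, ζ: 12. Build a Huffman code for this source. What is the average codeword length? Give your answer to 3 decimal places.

2.439 bits/symbol

Probabilities are the counts divided by 205.
Repeatedly combine the two least-probable nodes; the expected code length is the sum of the merged weights.
merge 12/205 + 22/205 → 34/205
merge 22/205 + 34/205 → 56/205
merge 42/205 + 47/205 → 89/205
merge 56/205 + 12/41 → 116/205
merge 89/205 + 116/205 → 1
L = 34/205 + 56/205 + 89/205 + 116/205 + 1 = 100/41 ≈ 2.439 bits/symbol.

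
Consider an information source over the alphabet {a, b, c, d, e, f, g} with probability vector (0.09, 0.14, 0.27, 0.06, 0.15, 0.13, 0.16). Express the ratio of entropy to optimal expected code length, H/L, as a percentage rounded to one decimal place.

98.5%

Entropy H = −Σ p log₂ p ≈ 2.6795 bits.
Huffman merges: 3/50+9/100→3/20; 13/100+7/50→27/100; 3/20+3/20→3/10; 4/25+27/100→43/100; 27/100+3/10→57/100; 43/100+57/100→1. L = 68/25 ≈ 2.7200.
Efficiency = H/L = 2.6795/2.7200 = 98.5%.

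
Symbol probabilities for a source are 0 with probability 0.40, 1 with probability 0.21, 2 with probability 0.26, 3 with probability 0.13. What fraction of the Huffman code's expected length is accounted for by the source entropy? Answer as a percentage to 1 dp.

97.4%

Entropy H = −Σ p log₂ p ≈ 1.8895 bits.
Huffman merges: 13/100+21/100→17/50; 13/50+17/50→3/5; 2/5+3/5→1. L = 97/50 ≈ 1.9400.
Efficiency = H/L = 1.8895/1.9400 = 97.4%.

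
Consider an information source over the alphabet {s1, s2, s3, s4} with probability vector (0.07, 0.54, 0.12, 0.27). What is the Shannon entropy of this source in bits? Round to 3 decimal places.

1.626 bits

H = −Σ pᵢ log₂ pᵢ.
−0.07·log₂(0.07) = 0.2686
−0.54·log₂(0.54) = 0.4800
−0.12·log₂(0.12) = 0.3671
−0.27·log₂(0.27) = 0.5100
Sum ≈ 1.6257 → 1.626 bits.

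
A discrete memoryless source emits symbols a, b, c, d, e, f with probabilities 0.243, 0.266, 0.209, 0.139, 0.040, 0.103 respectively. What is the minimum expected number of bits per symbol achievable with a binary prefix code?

2.425 bits/symbol

Repeatedly combine the two least-probable nodes; the expected code length is the sum of the merged weights.
merge 1/25 + 103/1000 → 143/1000
merge 139/1000 + 143/1000 → 141/500
merge 209/1000 + 243/1000 → 113/250
merge 133/500 + 141/500 → 137/250
merge 113/250 + 137/250 → 1
L = 143/1000 + 141/500 + 113/250 + 137/250 + 1 = 97/40 = 2.425 bits/symbol.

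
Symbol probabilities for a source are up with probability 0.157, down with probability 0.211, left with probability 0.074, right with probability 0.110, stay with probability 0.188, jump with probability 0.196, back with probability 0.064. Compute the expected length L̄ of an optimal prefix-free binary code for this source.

Repeatedly combine the two least-probable nodes; the expected code length is the sum of the merged weights.
merge 8/125 + 37/500 → 69/500
merge 11/100 + 69/500 → 31/125
merge 157/1000 + 47/250 → 69/200
merge 49/250 + 211/1000 → 407/1000
merge 31/125 + 69/200 → 593/1000
merge 407/1000 + 593/1000 → 1
L = 69/500 + 31/125 + 69/200 + 407/1000 + 593/1000 + 1 = 2731/1000 = 2.731 bits/symbol.

2.731 bits/symbol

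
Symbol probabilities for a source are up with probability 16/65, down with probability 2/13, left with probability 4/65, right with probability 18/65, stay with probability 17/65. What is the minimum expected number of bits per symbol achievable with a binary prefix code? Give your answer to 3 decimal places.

2.215 bits/symbol

Repeatedly combine the two least-probable nodes; the expected code length is the sum of the merged weights.
merge 4/65 + 2/13 → 14/65
merge 14/65 + 16/65 → 6/13
merge 17/65 + 18/65 → 7/13
merge 6/13 + 7/13 → 1
L = 14/65 + 6/13 + 7/13 + 1 = 144/65 ≈ 2.215 bits/symbol.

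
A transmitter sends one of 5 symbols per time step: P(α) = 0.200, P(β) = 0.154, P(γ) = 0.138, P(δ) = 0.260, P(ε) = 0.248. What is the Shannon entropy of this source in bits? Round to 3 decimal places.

2.278 bits

H = −Σ pᵢ log₂ pᵢ.
−0.200·log₂(0.200) = 0.4644
−0.154·log₂(0.154) = 0.4156
−0.138·log₂(0.138) = 0.3943
−0.260·log₂(0.260) = 0.5053
−0.248·log₂(0.248) = 0.4989
Sum ≈ 2.2785 → 2.278 bits.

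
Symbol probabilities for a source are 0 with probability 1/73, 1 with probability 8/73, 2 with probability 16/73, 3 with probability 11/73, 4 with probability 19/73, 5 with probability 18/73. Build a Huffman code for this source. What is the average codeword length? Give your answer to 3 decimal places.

2.397 bits/symbol

Repeatedly combine the two least-probable nodes; the expected code length is the sum of the merged weights.
merge 1/73 + 8/73 → 9/73
merge 9/73 + 11/73 → 20/73
merge 16/73 + 18/73 → 34/73
merge 19/73 + 20/73 → 39/73
merge 34/73 + 39/73 → 1
L = 9/73 + 20/73 + 34/73 + 39/73 + 1 = 175/73 ≈ 2.397 bits/symbol.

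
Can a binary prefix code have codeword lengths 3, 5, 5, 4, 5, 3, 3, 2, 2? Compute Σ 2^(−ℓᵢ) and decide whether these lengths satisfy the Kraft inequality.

With common denominator 2^5 = 32: Σ 2^(−ℓᵢ) = 4/32 + 1/32 + 1/32 + 2/32 + 1/32 + 4/32 + 4/32 + 8/32 + 8/32 = 33/32 = 1.03125.
Kraft's inequality requires Σ ≤ 1; here Σ = 1.03125 > 1, so no such prefix code exists.

1.03125; no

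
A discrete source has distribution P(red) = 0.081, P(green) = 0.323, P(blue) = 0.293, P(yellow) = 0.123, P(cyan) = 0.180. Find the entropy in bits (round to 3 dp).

2.156 bits

H = −Σ pᵢ log₂ pᵢ.
−0.081·log₂(0.081) = 0.2937
−0.323·log₂(0.323) = 0.5266
−0.293·log₂(0.293) = 0.5189
−0.123·log₂(0.123) = 0.3719
−0.180·log₂(0.180) = 0.4453
Sum ≈ 2.1564 → 2.156 bits.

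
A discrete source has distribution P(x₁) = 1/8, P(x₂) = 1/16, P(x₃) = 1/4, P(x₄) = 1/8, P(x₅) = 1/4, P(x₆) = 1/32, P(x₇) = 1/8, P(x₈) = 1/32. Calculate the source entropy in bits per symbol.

Each probability is a power of 1/2, so log₂(1/p) is an integer.
H = Σ p·log₂(1/p) = 1/8·3 + 1/16·4 + 1/4·2 + 1/8·3 + 1/4·2 + 1/32·5 + 1/8·3 + 1/32·5 = 2.6875 bits.

2.6875 bits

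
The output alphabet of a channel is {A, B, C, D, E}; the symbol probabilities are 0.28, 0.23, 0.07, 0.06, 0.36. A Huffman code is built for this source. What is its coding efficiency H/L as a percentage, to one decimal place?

96.0%

Entropy H = −Σ p log₂ p ≈ 2.0446 bits.
Huffman merges: 3/50+7/100→13/100; 13/100+23/100→9/25; 7/25+9/25→16/25; 9/25+16/25→1. L = 213/100 ≈ 2.1300.
Efficiency = H/L = 2.0446/2.1300 = 96.0%.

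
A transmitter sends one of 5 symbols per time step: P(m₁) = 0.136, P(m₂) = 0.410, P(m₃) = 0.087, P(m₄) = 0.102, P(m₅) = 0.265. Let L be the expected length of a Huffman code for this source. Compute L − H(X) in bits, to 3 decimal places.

Entropy H = −Σ p log₂ p ≈ 2.0690 bits.
Huffman merges: 87/1000+51/500→189/1000; 17/125+189/1000→13/40; 53/200+13/40→59/100; 41/100+59/100→1. L = 263/125 ≈ 2.1040.
L − H = 2.1040 − 2.0690 = 0.035 bits.

0.035 bits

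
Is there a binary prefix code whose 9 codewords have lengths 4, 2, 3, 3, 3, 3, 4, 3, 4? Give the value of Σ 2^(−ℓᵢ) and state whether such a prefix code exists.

1.0625; no

With common denominator 2^4 = 16: Σ 2^(−ℓᵢ) = 1/16 + 4/16 + 2/16 + 2/16 + 2/16 + 2/16 + 1/16 + 2/16 + 1/16 = 17/16 = 1.0625.
Kraft's inequality requires Σ ≤ 1; here Σ = 1.0625 > 1, so no such prefix code exists.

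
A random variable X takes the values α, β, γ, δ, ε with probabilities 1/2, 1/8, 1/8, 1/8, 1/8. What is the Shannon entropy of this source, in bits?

Each probability is a power of 1/2, so log₂(1/p) is an integer.
H = Σ p·log₂(1/p) = 1/2·1 + 1/8·3 + 1/8·3 + 1/8·3 + 1/8·3 = 2 bits.

2 bits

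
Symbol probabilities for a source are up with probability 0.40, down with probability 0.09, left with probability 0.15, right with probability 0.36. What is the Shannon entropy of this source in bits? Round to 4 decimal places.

H = −Σ pᵢ log₂ pᵢ.
−0.40·log₂(0.40) = 0.5288
−0.09·log₂(0.09) = 0.3127
−0.15·log₂(0.15) = 0.4105
−0.36·log₂(0.36) = 0.5306
Sum ≈ 1.7826 → 1.7826 bits.

1.7826 bits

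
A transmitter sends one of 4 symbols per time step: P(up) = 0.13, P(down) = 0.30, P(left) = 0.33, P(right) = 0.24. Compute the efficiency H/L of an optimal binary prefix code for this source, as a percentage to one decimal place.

96.3%

Entropy H = −Σ p log₂ p ≈ 1.9257 bits.
Huffman merges: 13/100+6/25→37/100; 3/10+33/100→63/100; 37/100+63/100→1. L = 2 ≈ 2.0000.
Efficiency = H/L = 1.9257/2.0000 = 96.3%.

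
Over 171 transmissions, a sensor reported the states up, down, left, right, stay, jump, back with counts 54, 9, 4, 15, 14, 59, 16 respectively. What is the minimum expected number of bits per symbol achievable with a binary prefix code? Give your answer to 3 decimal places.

2.409 bits/symbol

Probabilities are the counts divided by 171.
Repeatedly combine the two least-probable nodes; the expected code length is the sum of the merged weights.
merge 4/171 + 1/19 → 13/171
merge 13/171 + 14/171 → 3/19
merge 5/57 + 16/171 → 31/171
merge 3/19 + 31/171 → 58/171
merge 6/19 + 58/171 → 112/171
merge 59/171 + 112/171 → 1
L = 13/171 + 3/19 + 31/171 + 58/171 + 112/171 + 1 = 412/171 ≈ 2.409 bits/symbol.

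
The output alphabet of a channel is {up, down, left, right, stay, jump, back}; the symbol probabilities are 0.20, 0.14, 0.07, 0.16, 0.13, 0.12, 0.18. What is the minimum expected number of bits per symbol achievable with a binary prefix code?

Repeatedly combine the two least-probable nodes; the expected code length is the sum of the merged weights.
merge 7/100 + 3/25 → 19/100
merge 13/100 + 7/50 → 27/100
merge 4/25 + 9/50 → 17/50
merge 19/100 + 1/5 → 39/100
merge 27/100 + 17/50 → 61/100
merge 39/100 + 61/100 → 1
L = 19/100 + 27/100 + 17/50 + 39/100 + 61/100 + 1 = 14/5 = 2.8 bits/symbol.

2.8 bits/symbol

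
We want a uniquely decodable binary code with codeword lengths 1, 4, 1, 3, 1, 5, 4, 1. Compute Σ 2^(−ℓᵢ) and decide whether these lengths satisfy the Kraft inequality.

With common denominator 2^5 = 32: Σ 2^(−ℓᵢ) = 16/32 + 2/32 + 16/32 + 4/32 + 16/32 + 1/32 + 2/32 + 16/32 = 73/32 = 2.28125.
Kraft's inequality requires Σ ≤ 1; here Σ = 2.28125 > 1, so no such prefix code exists.

2.28125; no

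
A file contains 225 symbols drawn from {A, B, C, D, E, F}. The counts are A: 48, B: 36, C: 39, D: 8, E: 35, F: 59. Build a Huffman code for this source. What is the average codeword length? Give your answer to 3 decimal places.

Probabilities are the counts divided by 225.
Repeatedly combine the two least-probable nodes; the expected code length is the sum of the merged weights.
merge 8/225 + 7/45 → 43/225
merge 4/25 + 13/75 → 1/3
merge 43/225 + 16/75 → 91/225
merge 59/225 + 1/3 → 134/225
merge 91/225 + 134/225 → 1
L = 43/225 + 1/3 + 91/225 + 134/225 + 1 = 568/225 ≈ 2.524 bits/symbol.

2.524 bits/symbol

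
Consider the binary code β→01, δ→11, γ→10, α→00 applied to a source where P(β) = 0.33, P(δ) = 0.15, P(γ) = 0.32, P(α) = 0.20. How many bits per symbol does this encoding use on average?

L̄ = Σ pᵢ·ℓᵢ = 0.33·2 + 0.15·2 + 0.32·2 + 0.20·2 = 2 bits/symbol.

2 bits/symbol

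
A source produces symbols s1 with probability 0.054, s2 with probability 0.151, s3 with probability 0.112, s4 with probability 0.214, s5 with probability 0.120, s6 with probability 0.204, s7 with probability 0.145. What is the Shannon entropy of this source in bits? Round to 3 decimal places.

H = −Σ pᵢ log₂ pᵢ.
−0.054·log₂(0.054) = 0.2274
−0.151·log₂(0.151) = 0.4118
−0.112·log₂(0.112) = 0.3537
−0.214·log₂(0.214) = 0.4760
−0.120·log₂(0.120) = 0.3671
−0.204·log₂(0.204) = 0.4678
−0.145·log₂(0.145) = 0.4040
Sum ≈ 2.7078 → 2.708 bits.

2.708 bits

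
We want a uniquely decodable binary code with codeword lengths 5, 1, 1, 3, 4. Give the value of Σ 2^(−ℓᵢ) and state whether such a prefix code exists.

With common denominator 2^5 = 32: Σ 2^(−ℓᵢ) = 1/32 + 16/32 + 16/32 + 4/32 + 2/32 = 39/32 = 1.21875.
Kraft's inequality requires Σ ≤ 1; here Σ = 1.21875 > 1, so no such prefix code exists.

1.21875; no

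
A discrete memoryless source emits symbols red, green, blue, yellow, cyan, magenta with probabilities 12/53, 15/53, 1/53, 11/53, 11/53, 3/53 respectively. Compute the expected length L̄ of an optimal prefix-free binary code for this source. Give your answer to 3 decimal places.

Repeatedly combine the two least-probable nodes; the expected code length is the sum of the merged weights.
merge 1/53 + 3/53 → 4/53
merge 4/53 + 11/53 → 15/53
merge 11/53 + 12/53 → 23/53
merge 15/53 + 15/53 → 30/53
merge 23/53 + 30/53 → 1
L = 4/53 + 15/53 + 23/53 + 30/53 + 1 = 125/53 ≈ 2.358 bits/symbol.

2.358 bits/symbol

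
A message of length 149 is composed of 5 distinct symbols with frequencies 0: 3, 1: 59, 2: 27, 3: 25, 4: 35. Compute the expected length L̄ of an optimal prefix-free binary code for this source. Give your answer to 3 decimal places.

Probabilities are the counts divided by 149.
Repeatedly combine the two least-probable nodes; the expected code length is the sum of the merged weights.
merge 3/149 + 25/149 → 28/149
merge 27/149 + 28/149 → 55/149
merge 35/149 + 55/149 → 90/149
merge 59/149 + 90/149 → 1
L = 28/149 + 55/149 + 90/149 + 1 = 322/149 ≈ 2.161 bits/symbol.

2.161 bits/symbol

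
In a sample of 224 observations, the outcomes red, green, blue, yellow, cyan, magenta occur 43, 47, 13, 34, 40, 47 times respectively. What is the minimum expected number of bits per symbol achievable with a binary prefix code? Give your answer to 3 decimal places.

2.580 bits/symbol

Probabilities are the counts divided by 224.
Repeatedly combine the two least-probable nodes; the expected code length is the sum of the merged weights.
merge 13/224 + 17/112 → 47/224
merge 5/28 + 43/224 → 83/224
merge 47/224 + 47/224 → 47/112
merge 47/224 + 83/224 → 65/112
merge 47/112 + 65/112 → 1
L = 47/224 + 83/224 + 47/112 + 65/112 + 1 = 289/112 ≈ 2.580 bits/symbol.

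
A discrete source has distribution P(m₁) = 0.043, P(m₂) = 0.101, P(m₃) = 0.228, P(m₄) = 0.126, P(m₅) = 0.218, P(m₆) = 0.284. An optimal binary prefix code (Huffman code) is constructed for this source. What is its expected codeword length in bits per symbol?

Repeatedly combine the two least-probable nodes; the expected code length is the sum of the merged weights.
merge 43/1000 + 101/1000 → 18/125
merge 63/500 + 18/125 → 27/100
merge 109/500 + 57/250 → 223/500
merge 27/100 + 71/250 → 277/500
merge 223/500 + 277/500 → 1
L = 18/125 + 27/100 + 223/500 + 277/500 + 1 = 1207/500 = 2.414 bits/symbol.

2.414 bits/symbol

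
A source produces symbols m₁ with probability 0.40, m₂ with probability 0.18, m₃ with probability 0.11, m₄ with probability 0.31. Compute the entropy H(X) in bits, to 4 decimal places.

1.8482 bits

H = −Σ pᵢ log₂ pᵢ.
−0.40·log₂(0.40) = 0.5288
−0.18·log₂(0.18) = 0.4453
−0.11·log₂(0.11) = 0.3503
−0.31·log₂(0.31) = 0.5238
Sum ≈ 1.8482 → 1.8482 bits.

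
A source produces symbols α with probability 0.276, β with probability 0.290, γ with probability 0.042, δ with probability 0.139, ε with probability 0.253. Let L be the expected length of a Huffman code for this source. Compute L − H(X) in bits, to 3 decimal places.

0.061 bits

Entropy H = −Σ p log₂ p ≈ 2.1200 bits.
Huffman merges: 21/500+139/1000→181/1000; 181/1000+253/1000→217/500; 69/250+29/100→283/500; 217/500+283/500→1. L = 2181/1000 ≈ 2.1810.
L − H = 2.1810 − 2.1200 = 0.061 bits.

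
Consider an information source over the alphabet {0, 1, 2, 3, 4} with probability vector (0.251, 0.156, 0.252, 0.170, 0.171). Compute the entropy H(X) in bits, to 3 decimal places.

H = −Σ pᵢ log₂ pᵢ.
−0.251·log₂(0.251) = 0.5006
−0.156·log₂(0.156) = 0.4181
−0.252·log₂(0.252) = 0.5011
−0.170·log₂(0.170) = 0.4346
−0.171·log₂(0.171) = 0.4357
Sum ≈ 2.2901 → 2.290 bits.

2.290 bits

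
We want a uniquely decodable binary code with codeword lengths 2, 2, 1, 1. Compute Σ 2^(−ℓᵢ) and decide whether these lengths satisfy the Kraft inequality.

With common denominator 2^2 = 4: Σ 2^(−ℓᵢ) = 1/4 + 1/4 + 2/4 + 2/4 = 6/4 = 1.5.
Kraft's inequality requires Σ ≤ 1; here Σ = 1.5 > 1, so no such prefix code exists.

1.5; no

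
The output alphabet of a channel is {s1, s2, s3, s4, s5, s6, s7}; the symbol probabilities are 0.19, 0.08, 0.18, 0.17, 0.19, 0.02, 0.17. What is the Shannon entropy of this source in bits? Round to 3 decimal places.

H = −Σ pᵢ log₂ pᵢ.
−0.19·log₂(0.19) = 0.4552
−0.08·log₂(0.08) = 0.2915
−0.18·log₂(0.18) = 0.4453
−0.17·log₂(0.17) = 0.4346
−0.19·log₂(0.19) = 0.4552
−0.02·log₂(0.02) = 0.1129
−0.17·log₂(0.17) = 0.4346
Sum ≈ 2.6293 → 2.629 bits.

2.629 bits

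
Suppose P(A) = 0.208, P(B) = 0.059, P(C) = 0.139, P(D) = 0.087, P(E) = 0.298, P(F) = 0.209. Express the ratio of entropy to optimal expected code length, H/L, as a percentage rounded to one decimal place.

Entropy H = −Σ p log₂ p ≈ 2.4068 bits.
Huffman merges: 59/1000+87/1000→73/500; 139/1000+73/500→57/200; 26/125+209/1000→417/1000; 57/200+149/500→583/1000; 417/1000+583/1000→1. L = 2431/1000 ≈ 2.4310.
Efficiency = H/L = 2.4068/2.4310 = 99.0%.

99.0%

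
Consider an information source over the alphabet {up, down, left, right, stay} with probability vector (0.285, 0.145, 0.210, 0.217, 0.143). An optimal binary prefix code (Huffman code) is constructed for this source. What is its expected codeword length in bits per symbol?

Repeatedly combine the two least-probable nodes; the expected code length is the sum of the merged weights.
merge 143/1000 + 29/200 → 36/125
merge 21/100 + 217/1000 → 427/1000
merge 57/200 + 36/125 → 573/1000
merge 427/1000 + 573/1000 → 1
L = 36/125 + 427/1000 + 573/1000 + 1 = 286/125 = 2.288 bits/symbol.

2.288 bits/symbol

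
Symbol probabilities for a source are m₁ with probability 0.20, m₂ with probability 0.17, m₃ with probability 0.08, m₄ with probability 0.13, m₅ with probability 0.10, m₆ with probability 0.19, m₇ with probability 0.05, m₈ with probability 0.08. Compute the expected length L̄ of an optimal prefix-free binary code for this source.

2.92 bits/symbol

Repeatedly combine the two least-probable nodes; the expected code length is the sum of the merged weights.
merge 1/20 + 2/25 → 13/100
merge 2/25 + 1/10 → 9/50
merge 13/100 + 13/100 → 13/50
merge 17/100 + 9/50 → 7/20
merge 19/100 + 1/5 → 39/100
merge 13/50 + 7/20 → 61/100
merge 39/100 + 61/100 → 1
L = 13/100 + 9/50 + 13/50 + 7/20 + 39/100 + 61/100 + 1 = 73/25 = 2.92 bits/symbol.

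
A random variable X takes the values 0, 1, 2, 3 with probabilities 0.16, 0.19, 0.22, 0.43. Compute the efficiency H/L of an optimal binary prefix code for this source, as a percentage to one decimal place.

98.0%

Entropy H = −Σ p log₂ p ≈ 1.8824 bits.
Huffman merges: 4/25+19/100→7/20; 11/50+7/20→57/100; 43/100+57/100→1. L = 48/25 ≈ 1.9200.
Efficiency = H/L = 1.8824/1.9200 = 98.0%.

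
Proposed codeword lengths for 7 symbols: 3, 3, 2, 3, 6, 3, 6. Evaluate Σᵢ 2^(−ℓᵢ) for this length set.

With common denominator 2^6 = 64: Σ 2^(−ℓᵢ) = 8/64 + 8/64 + 16/64 + 8/64 + 1/64 + 8/64 + 1/64 = 50/64 = 0.78125.

0.78125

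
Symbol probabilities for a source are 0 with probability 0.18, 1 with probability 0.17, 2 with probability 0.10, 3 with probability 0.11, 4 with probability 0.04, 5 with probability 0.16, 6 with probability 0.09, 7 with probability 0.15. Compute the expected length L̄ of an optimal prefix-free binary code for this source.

2.95 bits/symbol

Repeatedly combine the two least-probable nodes; the expected code length is the sum of the merged weights.
merge 1/25 + 9/100 → 13/100
merge 1/10 + 11/100 → 21/100
merge 13/100 + 3/20 → 7/25
merge 4/25 + 17/100 → 33/100
merge 9/50 + 21/100 → 39/100
merge 7/25 + 33/100 → 61/100
merge 39/100 + 61/100 → 1
L = 13/100 + 21/100 + 7/25 + 33/100 + 39/100 + 61/100 + 1 = 59/20 = 2.95 bits/symbol.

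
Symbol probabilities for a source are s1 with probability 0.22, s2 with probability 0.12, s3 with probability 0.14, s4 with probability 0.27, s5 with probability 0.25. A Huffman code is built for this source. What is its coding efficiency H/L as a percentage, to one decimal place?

Entropy H = −Σ p log₂ p ≈ 2.2548 bits.
Huffman merges: 3/25+7/50→13/50; 11/50+1/4→47/100; 13/50+27/100→53/100; 47/100+53/100→1. L = 113/50 ≈ 2.2600.
Efficiency = H/L = 2.2548/2.2600 = 99.8%.

99.8%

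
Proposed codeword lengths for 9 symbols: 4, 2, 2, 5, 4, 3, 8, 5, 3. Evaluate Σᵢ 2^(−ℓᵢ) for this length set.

0.94140625

With common denominator 2^8 = 256: Σ 2^(−ℓᵢ) = 16/256 + 64/256 + 64/256 + 8/256 + 16/256 + 32/256 + 1/256 + 8/256 + 32/256 = 241/256 = 0.94140625.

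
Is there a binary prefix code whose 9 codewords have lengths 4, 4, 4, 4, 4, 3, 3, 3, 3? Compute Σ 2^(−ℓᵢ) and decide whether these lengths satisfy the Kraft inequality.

0.8125; yes

With common denominator 2^4 = 16: Σ 2^(−ℓᵢ) = 1/16 + 1/16 + 1/16 + 1/16 + 1/16 + 2/16 + 2/16 + 2/16 + 2/16 = 13/16 = 0.8125.
Kraft's inequality requires Σ ≤ 1; here Σ = 0.8125 ≤ 1, so such a prefix code exists.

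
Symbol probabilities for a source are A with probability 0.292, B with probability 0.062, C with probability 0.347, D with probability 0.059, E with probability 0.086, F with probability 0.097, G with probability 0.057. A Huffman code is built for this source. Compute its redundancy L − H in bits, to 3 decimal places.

0.072 bits

Entropy H = −Σ p log₂ p ≈ 2.4045 bits.
Huffman merges: 57/1000+59/1000→29/250; 31/500+43/500→37/250; 97/1000+29/250→213/1000; 37/250+213/1000→361/1000; 73/250+347/1000→639/1000; 361/1000+639/1000→1. L = 2477/1000 ≈ 2.4770.
L − H = 2.4770 − 2.4045 = 0.072 bits.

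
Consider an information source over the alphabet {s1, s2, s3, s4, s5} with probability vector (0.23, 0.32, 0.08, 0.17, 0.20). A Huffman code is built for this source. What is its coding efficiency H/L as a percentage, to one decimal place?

98.0%

Entropy H = −Σ p log₂ p ≈ 2.2042 bits.
Huffman merges: 2/25+17/100→1/4; 1/5+23/100→43/100; 1/4+8/25→57/100; 43/100+57/100→1. L = 9/4 ≈ 2.2500.
Efficiency = H/L = 2.2042/2.2500 = 98.0%.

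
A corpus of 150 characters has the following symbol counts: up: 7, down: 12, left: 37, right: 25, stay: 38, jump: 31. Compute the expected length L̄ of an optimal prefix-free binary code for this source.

2.42 bits/symbol

Probabilities are the counts divided by 150.
Repeatedly combine the two least-probable nodes; the expected code length is the sum of the merged weights.
merge 7/150 + 2/25 → 19/150
merge 19/150 + 1/6 → 22/75
merge 31/150 + 37/150 → 34/75
merge 19/75 + 22/75 → 41/75
merge 34/75 + 41/75 → 1
L = 19/150 + 22/75 + 34/75 + 41/75 + 1 = 121/50 = 2.42 bits/symbol.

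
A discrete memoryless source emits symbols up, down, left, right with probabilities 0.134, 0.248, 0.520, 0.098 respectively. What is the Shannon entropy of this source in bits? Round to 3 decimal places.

H = −Σ pᵢ log₂ pᵢ.
−0.134·log₂(0.134) = 0.3886
−0.248·log₂(0.248) = 0.4989
−0.520·log₂(0.520) = 0.4906
−0.098·log₂(0.098) = 0.3284
Sum ≈ 1.7064 → 1.706 bits.

1.706 bits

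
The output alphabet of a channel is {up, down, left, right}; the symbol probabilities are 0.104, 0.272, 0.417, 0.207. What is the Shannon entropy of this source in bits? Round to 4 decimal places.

1.8471 bits

H = −Σ pᵢ log₂ pᵢ.
−0.104·log₂(0.104) = 0.3396
−0.272·log₂(0.272) = 0.5109
−0.417·log₂(0.417) = 0.5262
−0.207·log₂(0.207) = 0.4704
Sum ≈ 1.8471 → 1.8471 bits.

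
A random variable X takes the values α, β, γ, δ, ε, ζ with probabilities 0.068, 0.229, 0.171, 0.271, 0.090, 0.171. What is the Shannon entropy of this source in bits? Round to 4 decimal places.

H = −Σ pᵢ log₂ pᵢ.
−0.068·log₂(0.068) = 0.2637
−0.229·log₂(0.229) = 0.4870
−0.171·log₂(0.171) = 0.4357
−0.271·log₂(0.271) = 0.5105
−0.090·log₂(0.090) = 0.3127
−0.171·log₂(0.171) = 0.4357
Sum ≈ 2.4452 → 2.4452 bits.

2.4452 bits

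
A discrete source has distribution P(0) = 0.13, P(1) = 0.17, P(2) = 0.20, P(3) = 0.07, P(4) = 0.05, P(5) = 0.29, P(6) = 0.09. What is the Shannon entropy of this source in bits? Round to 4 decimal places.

H = −Σ pᵢ log₂ pᵢ.
−0.13·log₂(0.13) = 0.3826
−0.17·log₂(0.17) = 0.4346
−0.20·log₂(0.20) = 0.4644
−0.07·log₂(0.07) = 0.2686
−0.05·log₂(0.05) = 0.2161
−0.29·log₂(0.29) = 0.5179
−0.09·log₂(0.09) = 0.3127
Sum ≈ 2.5968 → 2.5968 bits.

2.5968 bits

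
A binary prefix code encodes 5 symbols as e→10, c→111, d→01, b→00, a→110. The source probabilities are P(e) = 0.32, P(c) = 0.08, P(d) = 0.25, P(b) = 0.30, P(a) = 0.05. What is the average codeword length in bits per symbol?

L̄ = Σ pᵢ·ℓᵢ = 0.32·2 + 0.08·3 + 0.25·2 + 0.30·2 + 0.05·3 = 2.13 bits/symbol.

2.13 bits/symbol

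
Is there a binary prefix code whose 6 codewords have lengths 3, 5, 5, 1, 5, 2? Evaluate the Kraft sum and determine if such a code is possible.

With common denominator 2^5 = 32: Σ 2^(−ℓᵢ) = 4/32 + 1/32 + 1/32 + 16/32 + 1/32 + 8/32 = 31/32 = 0.96875.
Kraft's inequality requires Σ ≤ 1; here Σ = 0.96875 ≤ 1, so such a prefix code exists.

0.96875; yes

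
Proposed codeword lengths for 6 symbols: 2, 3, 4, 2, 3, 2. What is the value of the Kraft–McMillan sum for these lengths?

1.0625

With common denominator 2^4 = 16: Σ 2^(−ℓᵢ) = 4/16 + 2/16 + 1/16 + 4/16 + 2/16 + 4/16 = 17/16 = 1.0625.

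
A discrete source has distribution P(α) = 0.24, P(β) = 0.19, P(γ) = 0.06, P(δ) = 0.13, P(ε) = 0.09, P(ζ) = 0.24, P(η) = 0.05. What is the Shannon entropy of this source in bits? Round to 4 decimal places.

2.5984 bits

H = −Σ pᵢ log₂ pᵢ.
−0.24·log₂(0.24) = 0.4941
−0.19·log₂(0.19) = 0.4552
−0.06·log₂(0.06) = 0.2435
−0.13·log₂(0.13) = 0.3826
−0.09·log₂(0.09) = 0.3127
−0.24·log₂(0.24) = 0.4941
−0.05·log₂(0.05) = 0.2161
Sum ≈ 2.5984 → 2.5984 bits.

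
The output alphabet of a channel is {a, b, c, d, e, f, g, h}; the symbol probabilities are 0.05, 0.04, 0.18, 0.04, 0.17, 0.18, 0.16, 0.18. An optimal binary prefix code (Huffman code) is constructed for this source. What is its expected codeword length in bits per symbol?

Repeatedly combine the two least-probable nodes; the expected code length is the sum of the merged weights.
merge 1/25 + 1/25 → 2/25
merge 1/20 + 2/25 → 13/100
merge 13/100 + 4/25 → 29/100
merge 17/100 + 9/50 → 7/20
merge 9/50 + 9/50 → 9/25
merge 29/100 + 7/20 → 16/25
merge 9/25 + 16/25 → 1
L = 2/25 + 13/100 + 29/100 + 7/20 + 9/25 + 16/25 + 1 = 57/20 = 2.85 bits/symbol.

2.85 bits/symbol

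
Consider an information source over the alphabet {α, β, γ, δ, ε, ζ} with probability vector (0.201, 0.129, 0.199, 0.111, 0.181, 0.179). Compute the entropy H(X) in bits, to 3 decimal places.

2.553 bits

H = −Σ pᵢ log₂ pᵢ.
−0.201·log₂(0.201) = 0.4653
−0.129·log₂(0.129) = 0.3811
−0.199·log₂(0.199) = 0.4635
−0.111·log₂(0.111) = 0.3520
−0.181·log₂(0.181) = 0.4463
−0.179·log₂(0.179) = 0.4443
Sum ≈ 2.5525 → 2.553 bits.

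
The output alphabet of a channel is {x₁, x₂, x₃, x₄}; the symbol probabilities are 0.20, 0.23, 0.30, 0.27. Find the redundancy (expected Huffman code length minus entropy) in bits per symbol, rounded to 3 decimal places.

0.017 bits

Entropy H = −Σ p log₂ p ≈ 1.9832 bits.
Huffman merges: 1/5+23/100→43/100; 27/100+3/10→57/100; 43/100+57/100→1. L = 2 ≈ 2.0000.
L − H = 2.0000 − 1.9832 = 0.017 bits.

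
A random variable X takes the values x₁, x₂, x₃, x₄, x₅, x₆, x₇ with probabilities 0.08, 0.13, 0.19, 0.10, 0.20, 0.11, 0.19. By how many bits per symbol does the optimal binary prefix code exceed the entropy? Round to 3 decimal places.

Entropy H = −Σ p log₂ p ≈ 2.7315 bits.
Huffman merges: 2/25+1/10→9/50; 11/100+13/100→6/25; 9/50+19/100→37/100; 19/100+1/5→39/100; 6/25+37/100→61/100; 39/100+61/100→1. L = 279/100 ≈ 2.7900.
L − H = 2.7900 − 2.7315 = 0.059 bits.

0.059 bits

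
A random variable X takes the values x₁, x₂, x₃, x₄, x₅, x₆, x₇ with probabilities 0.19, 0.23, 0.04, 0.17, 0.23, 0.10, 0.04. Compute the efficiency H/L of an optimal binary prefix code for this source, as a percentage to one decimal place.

98.4%

Entropy H = −Σ p log₂ p ≈ 2.5688 bits.
Huffman merges: 1/25+1/25→2/25; 2/25+1/10→9/50; 17/100+9/50→7/20; 19/100+23/100→21/50; 23/100+7/20→29/50; 21/50+29/50→1. L = 261/100 ≈ 2.6100.
Efficiency = H/L = 2.5688/2.6100 = 98.4%.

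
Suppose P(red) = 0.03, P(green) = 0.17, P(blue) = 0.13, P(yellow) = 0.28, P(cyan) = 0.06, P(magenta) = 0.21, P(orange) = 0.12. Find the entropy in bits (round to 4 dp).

H = −Σ pᵢ log₂ pᵢ.
−0.03·log₂(0.03) = 0.1518
−0.17·log₂(0.17) = 0.4346
−0.13·log₂(0.13) = 0.3826
−0.28·log₂(0.28) = 0.5142
−0.06·log₂(0.06) = 0.2435
−0.21·log₂(0.21) = 0.4728
−0.12·log₂(0.12) = 0.3671
Sum ≈ 2.5666 → 2.5666 bits.

2.5666 bits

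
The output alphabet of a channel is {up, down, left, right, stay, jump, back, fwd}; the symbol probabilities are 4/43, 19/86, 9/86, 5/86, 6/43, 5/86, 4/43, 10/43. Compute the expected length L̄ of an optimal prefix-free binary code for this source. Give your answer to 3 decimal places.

Repeatedly combine the two least-probable nodes; the expected code length is the sum of the merged weights.
merge 5/86 + 5/86 → 5/43
merge 4/43 + 4/43 → 8/43
merge 9/86 + 5/43 → 19/86
merge 6/43 + 8/43 → 14/43
merge 19/86 + 19/86 → 19/43
merge 10/43 + 14/43 → 24/43
merge 19/43 + 24/43 → 1
L = 5/43 + 8/43 + 19/86 + 14/43 + 19/43 + 24/43 + 1 = 245/86 ≈ 2.849 bits/symbol.

2.849 bits/symbol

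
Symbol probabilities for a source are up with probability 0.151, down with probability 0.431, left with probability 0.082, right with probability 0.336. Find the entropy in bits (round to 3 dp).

H = −Σ pᵢ log₂ pᵢ.
−0.151·log₂(0.151) = 0.4118
−0.431·log₂(0.431) = 0.5233
−0.082·log₂(0.082) = 0.2959
−0.336·log₂(0.336) = 0.5287
Sum ≈ 1.7597 → 1.760 bits.

1.760 bits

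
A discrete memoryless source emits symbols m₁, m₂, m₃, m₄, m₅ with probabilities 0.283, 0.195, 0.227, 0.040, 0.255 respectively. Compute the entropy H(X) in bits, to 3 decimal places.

H = −Σ pᵢ log₂ pᵢ.
−0.283·log₂(0.283) = 0.5154
−0.195·log₂(0.195) = 0.4599
−0.227·log₂(0.227) = 0.4856
−0.040·log₂(0.040) = 0.1858
−0.255·log₂(0.255) = 0.5027
Sum ≈ 2.1494 → 2.149 bits.

2.149 bits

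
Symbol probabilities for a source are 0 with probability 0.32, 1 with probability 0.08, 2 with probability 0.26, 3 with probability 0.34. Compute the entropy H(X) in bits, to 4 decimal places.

H = −Σ pᵢ log₂ pᵢ.
−0.32·log₂(0.32) = 0.5260
−0.08·log₂(0.08) = 0.2915
−0.26·log₂(0.26) = 0.5053
−0.34·log₂(0.34) = 0.5292
Sum ≈ 1.8520 → 1.8520 bits.

1.8520 bits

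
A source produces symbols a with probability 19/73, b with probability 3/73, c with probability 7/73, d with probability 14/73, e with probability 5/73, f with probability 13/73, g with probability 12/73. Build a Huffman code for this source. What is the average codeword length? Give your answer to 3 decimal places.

Repeatedly combine the two least-probable nodes; the expected code length is the sum of the merged weights.
merge 3/73 + 5/73 → 8/73
merge 7/73 + 8/73 → 15/73
merge 12/73 + 13/73 → 25/73
merge 14/73 + 15/73 → 29/73
merge 19/73 + 25/73 → 44/73
merge 29/73 + 44/73 → 1
L = 8/73 + 15/73 + 25/73 + 29/73 + 44/73 + 1 = 194/73 ≈ 2.658 bits/symbol.

2.658 bits/symbol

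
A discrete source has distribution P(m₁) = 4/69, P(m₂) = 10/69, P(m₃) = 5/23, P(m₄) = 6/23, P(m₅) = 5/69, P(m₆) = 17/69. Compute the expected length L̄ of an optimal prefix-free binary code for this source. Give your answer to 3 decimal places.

Repeatedly combine the two least-probable nodes; the expected code length is the sum of the merged weights.
merge 4/69 + 5/69 → 3/23
merge 3/23 + 10/69 → 19/69
merge 5/23 + 17/69 → 32/69
merge 6/23 + 19/69 → 37/69
merge 32/69 + 37/69 → 1
L = 3/23 + 19/69 + 32/69 + 37/69 + 1 = 166/69 ≈ 2.406 bits/symbol.

2.406 bits/symbol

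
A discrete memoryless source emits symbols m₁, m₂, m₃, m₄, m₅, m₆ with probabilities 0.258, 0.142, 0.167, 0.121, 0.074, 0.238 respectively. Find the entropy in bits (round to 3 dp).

2.475 bits

H = −Σ pᵢ log₂ pᵢ.
−0.258·log₂(0.258) = 0.5043
−0.142·log₂(0.142) = 0.3999
−0.167·log₂(0.167) = 0.4312
−0.121·log₂(0.121) = 0.3687
−0.074·log₂(0.074) = 0.2780
−0.238·log₂(0.238) = 0.4929
Sum ≈ 2.4749 → 2.475 bits.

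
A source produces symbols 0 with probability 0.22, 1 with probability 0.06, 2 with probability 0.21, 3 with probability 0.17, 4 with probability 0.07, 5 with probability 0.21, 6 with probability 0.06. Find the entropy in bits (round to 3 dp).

H = −Σ pᵢ log₂ pᵢ.
−0.22·log₂(0.22) = 0.4806
−0.06·log₂(0.06) = 0.2435
−0.21·log₂(0.21) = 0.4728
−0.17·log₂(0.17) = 0.4346
−0.07·log₂(0.07) = 0.2686
−0.21·log₂(0.21) = 0.4728
−0.06·log₂(0.06) = 0.2435
Sum ≈ 2.6164 → 2.616 bits.

2.616 bits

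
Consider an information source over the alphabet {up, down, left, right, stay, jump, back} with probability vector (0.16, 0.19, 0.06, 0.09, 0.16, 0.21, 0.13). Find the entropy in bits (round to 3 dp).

H = −Σ pᵢ log₂ pᵢ.
−0.16·log₂(0.16) = 0.4230
−0.19·log₂(0.19) = 0.4552
−0.06·log₂(0.06) = 0.2435
−0.09·log₂(0.09) = 0.3127
−0.16·log₂(0.16) = 0.4230
−0.21·log₂(0.21) = 0.4728
−0.13·log₂(0.13) = 0.3826
Sum ≈ 2.7129 → 2.713 bits.

2.713 bits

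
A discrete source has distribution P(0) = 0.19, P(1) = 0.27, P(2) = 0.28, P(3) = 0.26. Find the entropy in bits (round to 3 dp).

H = −Σ pᵢ log₂ pᵢ.
−0.19·log₂(0.19) = 0.4552
−0.27·log₂(0.27) = 0.5100
−0.28·log₂(0.28) = 0.5142
−0.26·log₂(0.26) = 0.5053
Sum ≈ 1.9848 → 1.985 bits.

1.985 bits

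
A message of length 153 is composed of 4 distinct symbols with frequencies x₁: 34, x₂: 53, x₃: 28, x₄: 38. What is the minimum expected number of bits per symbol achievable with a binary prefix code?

Probabilities are the counts divided by 153.
Repeatedly combine the two least-probable nodes; the expected code length is the sum of the merged weights.
merge 28/153 + 2/9 → 62/153
merge 38/153 + 53/153 → 91/153
merge 62/153 + 91/153 → 1
L = 62/153 + 91/153 + 1 = 2 bits/symbol.

2 bits/symbol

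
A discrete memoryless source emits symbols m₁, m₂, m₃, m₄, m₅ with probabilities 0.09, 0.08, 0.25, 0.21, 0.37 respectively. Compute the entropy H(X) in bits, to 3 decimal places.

H = −Σ pᵢ log₂ pᵢ.
−0.09·log₂(0.09) = 0.3127
−0.08·log₂(0.08) = 0.2915
−0.25·log₂(0.25) = 0.5000
−0.21·log₂(0.21) = 0.4728
−0.37·log₂(0.37) = 0.5307
Sum ≈ 2.1077 → 2.108 bits.

2.108 bits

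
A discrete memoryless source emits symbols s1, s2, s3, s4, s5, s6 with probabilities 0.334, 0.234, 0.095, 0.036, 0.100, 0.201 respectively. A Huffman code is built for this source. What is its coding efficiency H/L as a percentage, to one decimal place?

Entropy H = −Σ p log₂ p ≈ 2.3115 bits.
Huffman merges: 9/250+19/200→131/1000; 1/10+131/1000→231/1000; 201/1000+231/1000→54/125; 117/500+167/500→71/125; 54/125+71/125→1. L = 1181/500 ≈ 2.3620.
Efficiency = H/L = 2.3115/2.3620 = 97.9%.

97.9%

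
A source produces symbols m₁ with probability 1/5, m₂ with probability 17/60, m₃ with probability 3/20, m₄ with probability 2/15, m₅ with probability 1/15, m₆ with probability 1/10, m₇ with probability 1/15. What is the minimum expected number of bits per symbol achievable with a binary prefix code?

Repeatedly combine the two least-probable nodes; the expected code length is the sum of the merged weights.
merge 1/15 + 1/15 → 2/15
merge 1/10 + 2/15 → 7/30
merge 2/15 + 3/20 → 17/60
merge 1/5 + 7/30 → 13/30
merge 17/60 + 17/60 → 17/30
merge 13/30 + 17/30 → 1
L = 2/15 + 7/30 + 17/60 + 13/30 + 17/30 + 1 = 53/20 = 2.65 bits/symbol.

2.65 bits/symbol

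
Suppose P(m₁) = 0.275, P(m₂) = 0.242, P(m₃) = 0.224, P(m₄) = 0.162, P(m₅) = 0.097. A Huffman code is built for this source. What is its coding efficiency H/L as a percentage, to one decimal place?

99.3%

Entropy H = −Σ p log₂ p ≈ 2.2429 bits.
Huffman merges: 97/1000+81/500→259/1000; 28/125+121/500→233/500; 259/1000+11/40→267/500; 233/500+267/500→1. L = 2259/1000 ≈ 2.2590.
Efficiency = H/L = 2.2429/2.2590 = 99.3%.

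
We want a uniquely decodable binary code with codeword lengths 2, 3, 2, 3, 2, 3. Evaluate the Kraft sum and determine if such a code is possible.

With common denominator 2^3 = 8: Σ 2^(−ℓᵢ) = 2/8 + 1/8 + 2/8 + 1/8 + 2/8 + 1/8 = 9/8 = 1.125.
Kraft's inequality requires Σ ≤ 1; here Σ = 1.125 > 1, so no such prefix code exists.

1.125; no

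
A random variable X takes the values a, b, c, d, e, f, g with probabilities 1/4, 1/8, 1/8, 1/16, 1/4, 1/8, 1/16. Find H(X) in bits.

2.625 bits

Each probability is a power of 1/2, so log₂(1/p) is an integer.
H = Σ p·log₂(1/p) = 1/4·2 + 1/8·3 + 1/8·3 + 1/16·4 + 1/4·2 + 1/8·3 + 1/16·4 = 2.625 bits.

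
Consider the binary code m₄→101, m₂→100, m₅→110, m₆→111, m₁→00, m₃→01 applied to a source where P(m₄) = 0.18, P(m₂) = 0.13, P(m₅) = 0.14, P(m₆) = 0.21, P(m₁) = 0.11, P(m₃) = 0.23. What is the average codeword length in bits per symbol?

2.66 bits/symbol

L̄ = Σ pᵢ·ℓᵢ = 0.18·3 + 0.13·3 + 0.14·3 + 0.21·3 + 0.11·2 + 0.23·2 = 2.66 bits/symbol.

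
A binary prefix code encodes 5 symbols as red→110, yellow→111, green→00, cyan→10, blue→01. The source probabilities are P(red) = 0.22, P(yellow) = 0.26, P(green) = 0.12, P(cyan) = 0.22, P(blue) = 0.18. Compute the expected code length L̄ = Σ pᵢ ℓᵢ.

2.48 bits/symbol

L̄ = Σ pᵢ·ℓᵢ = 0.22·3 + 0.26·3 + 0.12·2 + 0.22·2 + 0.18·2 = 2.48 bits/symbol.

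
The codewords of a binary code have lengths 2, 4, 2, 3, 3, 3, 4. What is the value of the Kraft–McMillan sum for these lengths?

With common denominator 2^4 = 16: Σ 2^(−ℓᵢ) = 4/16 + 1/16 + 4/16 + 2/16 + 2/16 + 2/16 + 1/16 = 16/16 = 1.

1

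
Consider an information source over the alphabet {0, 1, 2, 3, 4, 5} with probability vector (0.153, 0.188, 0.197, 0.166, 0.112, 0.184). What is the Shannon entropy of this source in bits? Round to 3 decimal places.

2.563 bits

H = −Σ pᵢ log₂ pᵢ.
−0.153·log₂(0.153) = 0.4144
−0.188·log₂(0.188) = 0.4533
−0.197·log₂(0.197) = 0.4617
−0.166·log₂(0.166) = 0.4301
−0.112·log₂(0.112) = 0.3537
−0.184·log₂(0.184) = 0.4494
Sum ≈ 2.5626 → 2.563 bits.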